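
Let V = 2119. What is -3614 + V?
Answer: -1495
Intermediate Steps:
-3614 + V = -3614 + 2119 = -1495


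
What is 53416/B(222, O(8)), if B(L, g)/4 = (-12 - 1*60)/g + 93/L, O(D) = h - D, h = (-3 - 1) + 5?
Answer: 6917372/5545 ≈ 1247.5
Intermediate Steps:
h = 1 (h = -4 + 5 = 1)
O(D) = 1 - D
B(L, g) = -288/g + 372/L (B(L, g) = 4*((-12 - 1*60)/g + 93/L) = 4*((-12 - 60)/g + 93/L) = 4*(-72/g + 93/L) = -288/g + 372/L)
53416/B(222, O(8)) = 53416/(-288/(1 - 1*8) + 372/222) = 53416/(-288/(1 - 8) + 372*(1/222)) = 53416/(-288/(-7) + 62/37) = 53416/(-288*(-⅐) + 62/37) = 53416/(288/7 + 62/37) = 53416/(11090/259) = 53416*(259/11090) = 6917372/5545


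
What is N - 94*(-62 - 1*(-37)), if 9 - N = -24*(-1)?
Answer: 2335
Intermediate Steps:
N = -15 (N = 9 - (-24)*(-1) = 9 - 1*24 = 9 - 24 = -15)
N - 94*(-62 - 1*(-37)) = -15 - 94*(-62 - 1*(-37)) = -15 - 94*(-62 + 37) = -15 - 94*(-25) = -15 + 2350 = 2335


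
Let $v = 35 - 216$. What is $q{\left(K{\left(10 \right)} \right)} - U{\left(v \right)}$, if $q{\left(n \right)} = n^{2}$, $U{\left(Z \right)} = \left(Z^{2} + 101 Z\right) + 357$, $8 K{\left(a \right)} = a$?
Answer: $- \frac{237367}{16} \approx -14835.0$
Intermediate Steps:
$K{\left(a \right)} = \frac{a}{8}$
$v = -181$
$U{\left(Z \right)} = 357 + Z^{2} + 101 Z$
$q{\left(K{\left(10 \right)} \right)} - U{\left(v \right)} = \left(\frac{1}{8} \cdot 10\right)^{2} - \left(357 + \left(-181\right)^{2} + 101 \left(-181\right)\right) = \left(\frac{5}{4}\right)^{2} - \left(357 + 32761 - 18281\right) = \frac{25}{16} - 14837 = - \frac{237367}{16}$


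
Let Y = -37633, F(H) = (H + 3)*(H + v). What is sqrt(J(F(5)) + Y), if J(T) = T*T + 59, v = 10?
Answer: I*sqrt(23174) ≈ 152.23*I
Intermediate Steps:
F(H) = (3 + H)*(10 + H) (F(H) = (H + 3)*(H + 10) = (3 + H)*(10 + H))
J(T) = 59 + T**2 (J(T) = T**2 + 59 = 59 + T**2)
sqrt(J(F(5)) + Y) = sqrt((59 + (30 + 5**2 + 13*5)**2) - 37633) = sqrt((59 + (30 + 25 + 65)**2) - 37633) = sqrt((59 + 120**2) - 37633) = sqrt((59 + 14400) - 37633) = sqrt(14459 - 37633) = sqrt(-23174) = I*sqrt(23174)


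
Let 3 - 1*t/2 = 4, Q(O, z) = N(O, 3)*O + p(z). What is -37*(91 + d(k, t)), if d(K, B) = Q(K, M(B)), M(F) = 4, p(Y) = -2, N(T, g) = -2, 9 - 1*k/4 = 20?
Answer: -6549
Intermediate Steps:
k = -44 (k = 36 - 4*20 = 36 - 80 = -44)
Q(O, z) = -2 - 2*O (Q(O, z) = -2*O - 2 = -2 - 2*O)
t = -2 (t = 6 - 2*4 = 6 - 8 = -2)
d(K, B) = -2 - 2*K
-37*(91 + d(k, t)) = -37*(91 + (-2 - 2*(-44))) = -37*(91 + (-2 + 88)) = -37*(91 + 86) = -37*177 = -6549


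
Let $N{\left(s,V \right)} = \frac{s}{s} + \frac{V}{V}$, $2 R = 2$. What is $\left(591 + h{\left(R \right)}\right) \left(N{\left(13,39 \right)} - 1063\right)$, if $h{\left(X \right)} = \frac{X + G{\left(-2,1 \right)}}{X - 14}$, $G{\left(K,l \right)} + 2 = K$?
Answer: $- \frac{8154846}{13} \approx -6.273 \cdot 10^{5}$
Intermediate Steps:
$R = 1$ ($R = \frac{1}{2} \cdot 2 = 1$)
$G{\left(K,l \right)} = -2 + K$
$N{\left(s,V \right)} = 2$ ($N{\left(s,V \right)} = 1 + 1 = 2$)
$h{\left(X \right)} = \frac{-4 + X}{-14 + X}$ ($h{\left(X \right)} = \frac{X - 4}{X - 14} = \frac{X - 4}{-14 + X} = \frac{-4 + X}{-14 + X}$)
$\left(591 + h{\left(R \right)}\right) \left(N{\left(13,39 \right)} - 1063\right) = \left(591 + \frac{-4 + 1}{-14 + 1}\right) \left(2 - 1063\right) = \left(591 + \frac{1}{-13} \left(-3\right)\right) \left(-1061\right) = \left(591 - - \frac{3}{13}\right) \left(-1061\right) = \left(591 + \frac{3}{13}\right) \left(-1061\right) = \frac{7686}{13} \left(-1061\right) = - \frac{8154846}{13}$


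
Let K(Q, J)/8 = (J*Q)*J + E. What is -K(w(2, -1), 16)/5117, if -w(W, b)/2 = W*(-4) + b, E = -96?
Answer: -36096/5117 ≈ -7.0541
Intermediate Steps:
w(W, b) = -2*b + 8*W (w(W, b) = -2*(W*(-4) + b) = -2*(-4*W + b) = -2*(b - 4*W) = -2*b + 8*W)
K(Q, J) = -768 + 8*Q*J**2 (K(Q, J) = 8*((J*Q)*J - 96) = 8*(Q*J**2 - 96) = 8*(-96 + Q*J**2) = -768 + 8*Q*J**2)
-K(w(2, -1), 16)/5117 = -(-768 + 8*(-2*(-1) + 8*2)*16**2)/5117 = -(-768 + 8*(2 + 16)*256)/5117 = -(-768 + 8*18*256)/5117 = -(-768 + 36864)/5117 = -36096/5117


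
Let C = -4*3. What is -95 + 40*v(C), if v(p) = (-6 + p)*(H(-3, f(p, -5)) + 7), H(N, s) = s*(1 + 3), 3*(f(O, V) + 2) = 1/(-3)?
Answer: 945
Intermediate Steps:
C = -12
f(O, V) = -19/9 (f(O, V) = -2 + (1/3)/(-3) = -2 + (1/3)*(-1/3) = -2 - 1/9 = -19/9)
H(N, s) = 4*s (H(N, s) = s*4 = 4*s)
v(p) = 26/3 - 13*p/9 (v(p) = (-6 + p)*(4*(-19/9) + 7) = (-6 + p)*(-76/9 + 7) = (-6 + p)*(-13/9) = 26/3 - 13*p/9)
-95 + 40*v(C) = -95 + 40*(26/3 - 13/9*(-12)) = -95 + 40*(26/3 + 52/3) = -95 + 40*26 = -95 + 1040 = 945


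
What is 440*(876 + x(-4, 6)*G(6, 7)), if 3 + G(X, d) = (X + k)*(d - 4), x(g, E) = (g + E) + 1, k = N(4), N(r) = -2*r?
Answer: 373560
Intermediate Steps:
k = -8 (k = -2*4 = -8)
x(g, E) = 1 + E + g (x(g, E) = (E + g) + 1 = 1 + E + g)
G(X, d) = -3 + (-8 + X)*(-4 + d) (G(X, d) = -3 + (X - 8)*(d - 4) = -3 + (-8 + X)*(-4 + d))
440*(876 + x(-4, 6)*G(6, 7)) = 440*(876 + (1 + 6 - 4)*(29 - 8*7 - 4*6 + 6*7)) = 440*(876 + 3*(29 - 56 - 24 + 42)) = 440*(876 + 3*(-9)) = 440*(876 - 27) = 440*849 = 373560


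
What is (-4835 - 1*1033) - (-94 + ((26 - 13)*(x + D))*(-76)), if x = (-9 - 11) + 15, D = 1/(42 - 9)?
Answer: -352574/33 ≈ -10684.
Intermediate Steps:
D = 1/33 ≈ 0.030303
x = -5 (x = -20 + 15 = -5)
(-4835 - 1*1033) - (-94 + ((26 - 13)*(x + D))*(-76)) = (-4835 - 1*1033) - (-94 + ((26 - 13)*(-5 + 1/33))*(-76)) = (-4835 - 1033) - (-94 + (13*(-164/33))*(-76)) = -5868 - (-94 - 2132/33*(-76)) = -5868 - (-94 + 162032/33) = -5868 - 1*158930/33 = -5868 - 158930/33 = -352574/33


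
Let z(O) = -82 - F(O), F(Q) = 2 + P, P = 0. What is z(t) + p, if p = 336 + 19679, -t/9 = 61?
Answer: 19931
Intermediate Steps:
F(Q) = 2 (F(Q) = 2 + 0 = 2)
t = -549 (t = -9*61 = -549)
p = 20015
z(O) = -84 (z(O) = -82 - 1*2 = -82 - 2 = -84)
z(t) + p = -84 + 20015 = 19931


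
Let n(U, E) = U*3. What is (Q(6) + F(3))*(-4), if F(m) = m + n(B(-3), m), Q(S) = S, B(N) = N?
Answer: 0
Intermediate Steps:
n(U, E) = 3*U
F(m) = -9 + m (F(m) = m + 3*(-3) = m - 9 = -9 + m)
(Q(6) + F(3))*(-4) = (6 + (-9 + 3))*(-4) = (6 - 6)*(-4) = 0*(-4) = 0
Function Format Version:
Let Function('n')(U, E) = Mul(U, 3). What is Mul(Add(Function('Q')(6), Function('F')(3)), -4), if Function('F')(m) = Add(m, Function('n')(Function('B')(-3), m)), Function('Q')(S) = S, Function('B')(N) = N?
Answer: 0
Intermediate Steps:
Function('n')(U, E) = Mul(3, U)
Function('F')(m) = Add(-9, m) (Function('F')(m) = Add(m, Mul(3, -3)) = Add(m, -9) = Add(-9, m))
Mul(Add(Function('Q')(6), Function('F')(3)), -4) = Mul(Add(6, Add(-9, 3)), -4) = Mul(Add(6, -6), -4) = Mul(0, -4) = 0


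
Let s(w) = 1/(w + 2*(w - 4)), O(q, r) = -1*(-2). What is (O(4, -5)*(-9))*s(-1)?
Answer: 18/11 ≈ 1.6364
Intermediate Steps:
O(q, r) = 2
s(w) = 1/(-8 + 3*w) (s(w) = 1/(w + 2*(-4 + w)) = 1/(w + (-8 + 2*w)) = 1/(-8 + 3*w))
(O(4, -5)*(-9))*s(-1) = (2*(-9))/(-8 + 3*(-1)) = -18/(-8 - 3) = -18/(-11) = -18*(-1/11) = 18/11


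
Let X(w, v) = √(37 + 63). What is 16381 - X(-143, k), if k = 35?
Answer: 16371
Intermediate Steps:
X(w, v) = 10 (X(w, v) = √100 = 10)
16381 - X(-143, k) = 16381 - 1*10 = 16381 - 10 = 16371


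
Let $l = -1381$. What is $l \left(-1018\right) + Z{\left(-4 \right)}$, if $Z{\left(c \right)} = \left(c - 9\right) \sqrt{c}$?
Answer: $1405858 - 26 i \approx 1.4059 \cdot 10^{6} - 26.0 i$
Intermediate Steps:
$Z{\left(c \right)} = \sqrt{c} \left(-9 + c\right)$ ($Z{\left(c \right)} = \left(-9 + c\right) \sqrt{c} = \sqrt{c} \left(-9 + c\right)$)
$l \left(-1018\right) + Z{\left(-4 \right)} = \left(-1381\right) \left(-1018\right) + \sqrt{-4} \left(-9 - 4\right) = 1405858 + 2 i \left(-13\right) = 1405858 - 26 i$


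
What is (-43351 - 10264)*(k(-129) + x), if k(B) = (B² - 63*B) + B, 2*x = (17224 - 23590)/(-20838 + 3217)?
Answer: -23277863812230/17621 ≈ -1.3210e+9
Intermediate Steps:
x = 3183/17621 (x = ((17224 - 23590)/(-20838 + 3217))/2 = (-6366/(-17621))/2 = (-6366*(-1/17621))/2 = (½)*(6366/17621) = 3183/17621 ≈ 0.18064)
k(B) = B² - 62*B
(-43351 - 10264)*(k(-129) + x) = (-43351 - 10264)*(-129*(-62 - 129) + 3183/17621) = -53615*(-129*(-191) + 3183/17621) = -53615*(24639 + 3183/17621) = -53615*434167002/17621 = -23277863812230/17621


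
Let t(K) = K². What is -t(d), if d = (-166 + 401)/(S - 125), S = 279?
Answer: -55225/23716 ≈ -2.3286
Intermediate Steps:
d = 235/154 (d = (-166 + 401)/(279 - 125) = 235/154 ≈ 1.5260)
-t(d) = -(235/154)² = -1*55225/23716 = -55225/23716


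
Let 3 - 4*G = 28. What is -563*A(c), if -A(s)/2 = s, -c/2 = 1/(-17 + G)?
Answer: 9008/93 ≈ 96.860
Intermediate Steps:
G = -25/4 (G = 3/4 - 1/4*28 = 3/4 - 7 = -25/4 ≈ -6.2500)
c = 8/93 (c = -2/(-17 - 25/4) = -2/(-93/4) = -2*(-4/93) = 8/93 ≈ 0.086022)
A(s) = -2*s
-563*A(c) = -(-1126)*8/93 = -563*(-16/93) = 9008/93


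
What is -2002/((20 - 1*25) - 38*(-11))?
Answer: -286/59 ≈ -4.8475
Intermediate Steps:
-2002/((20 - 1*25) - 38*(-11)) = -2002/((20 - 25) + 418) = -2002/(-5 + 418) = -2002/413 = -2002*1/413 = -286/59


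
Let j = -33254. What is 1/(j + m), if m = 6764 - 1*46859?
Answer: -1/73349 ≈ -1.3633e-5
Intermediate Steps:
m = -40095 (m = 6764 - 46859 = -40095)
1/(j + m) = 1/(-33254 - 40095) = 1/(-73349) = -1/73349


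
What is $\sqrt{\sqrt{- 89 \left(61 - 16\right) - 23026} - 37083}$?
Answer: $\sqrt{-37083 + i \sqrt{27031}} \approx 0.4269 + 192.57 i$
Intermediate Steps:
$\sqrt{\sqrt{- 89 \left(61 - 16\right) - 23026} - 37083} = \sqrt{\sqrt{\left(-89\right) 45 - 23026} - 37083} = \sqrt{\sqrt{-4005 - 23026} - 37083} = \sqrt{\sqrt{-27031} - 37083} = \sqrt{i \sqrt{27031} - 37083} = \sqrt{-37083 + i \sqrt{27031}}$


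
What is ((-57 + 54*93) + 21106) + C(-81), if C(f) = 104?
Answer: 26175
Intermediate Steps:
((-57 + 54*93) + 21106) + C(-81) = ((-57 + 54*93) + 21106) + 104 = ((-57 + 5022) + 21106) + 104 = (4965 + 21106) + 104 = 26071 + 104 = 26175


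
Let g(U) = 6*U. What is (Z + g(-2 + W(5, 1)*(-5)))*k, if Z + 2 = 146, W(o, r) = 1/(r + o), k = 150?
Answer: 19050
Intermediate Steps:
W(o, r) = 1/(o + r)
Z = 144 (Z = -2 + 146 = 144)
(Z + g(-2 + W(5, 1)*(-5)))*k = (144 + 6*(-2 - 5/(5 + 1)))*150 = (144 + 6*(-2 - 5/6))*150 = (144 + 6*(-17/6))*150 = (144 - 17)*150 = 127*150 = 19050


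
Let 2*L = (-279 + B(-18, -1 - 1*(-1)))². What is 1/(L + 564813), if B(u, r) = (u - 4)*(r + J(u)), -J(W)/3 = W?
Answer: 2/3281715 ≈ 6.0944e-7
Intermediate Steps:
J(W) = -3*W
B(u, r) = (-4 + u)*(r - 3*u) (B(u, r) = (u - 4)*(r - 3*u) = (-4 + u)*(r - 3*u))
L = 2152089/2 (L = (-279 + (-4*(-1 - 1*(-1)) - 3*(-18)² + 12*(-18) + (-1 - 1*(-1))*(-18)))²/2 = (-279 + (-4*(-1 + 1) - 3*324 - 216 + (-1 + 1)*(-18)))²/2 = (-279 + (-4*0 - 972 - 216 + 0*(-18)))²/2 = (-279 + (0 - 972 - 216 + 0))²/2 = (-279 - 1188)²/2 = (½)*(-1467)² = (½)*2152089 = 2152089/2 ≈ 1.0760e+6)
1/(L + 564813) = 1/(2152089/2 + 564813) = 1/(3281715/2) = 2/3281715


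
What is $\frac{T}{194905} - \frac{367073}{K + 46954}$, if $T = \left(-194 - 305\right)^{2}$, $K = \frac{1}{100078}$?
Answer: $- \frac{5989945526919657}{915870759605765} \approx -6.5402$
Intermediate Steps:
$K = \frac{1}{100078} \approx 9.9922 \cdot 10^{-6}$
$T = 249001$ ($T = \left(-499\right)^{2} = 249001$)
$\frac{T}{194905} - \frac{367073}{K + 46954} = \frac{249001}{194905} - \frac{367073}{\frac{1}{100078} + 46954} = 249001 \cdot \frac{1}{194905} - \frac{367073}{\frac{4699062413}{100078}} = \frac{249001}{194905} - \frac{36735931694}{4699062413} = - \frac{5989945526919657}{915870759605765}$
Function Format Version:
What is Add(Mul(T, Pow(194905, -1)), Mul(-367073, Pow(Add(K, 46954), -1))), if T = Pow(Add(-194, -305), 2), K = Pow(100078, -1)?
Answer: Rational(-5989945526919657, 915870759605765) ≈ -6.5402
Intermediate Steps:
K = Rational(1, 100078) ≈ 9.9922e-6
T = 249001 (T = Pow(-499, 2) = 249001)
Add(Mul(T, Pow(194905, -1)), Mul(-367073, Pow(Add(K, 46954), -1))) = Add(Mul(249001, Pow(194905, -1)), Mul(-367073, Pow(Add(Rational(1, 100078), 46954), -1))) = Add(Mul(249001, Rational(1, 194905)), Mul(-367073, Pow(Rational(4699062413, 100078), -1))) = Add(Rational(249001, 194905), Mul(-367073, Rational(100078, 4699062413))) = Add(Rational(249001, 194905), Rational(-36735931694, 4699062413)) = Rational(-5989945526919657, 915870759605765)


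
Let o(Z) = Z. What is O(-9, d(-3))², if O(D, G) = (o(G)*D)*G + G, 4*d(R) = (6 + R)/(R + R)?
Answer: 289/4096 ≈ 0.070557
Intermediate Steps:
d(R) = (6 + R)/(8*R) (d(R) = ((6 + R)/(R + R))/4 = ((6 + R)/((2*R)))/4 = ((6 + R)*(1/(2*R)))/4 = ((6 + R)/(2*R))/4 = (6 + R)/(8*R))
O(D, G) = G + D*G² (O(D, G) = (G*D)*G + G = (D*G)*G + G = D*G² + G = G + D*G²)
O(-9, d(-3))² = (((⅛)*(6 - 3)/(-3))*(1 - 9*(6 - 3)/(8*(-3))))² = (((⅛)*(-⅓)*3)*(1 - 9*(-1)*3/(8*3)))² = (-(1 - 9*(-⅛))/8)² = (-(1 + 9/8)/8)² = (-⅛*17/8)² = (-17/64)² = 289/4096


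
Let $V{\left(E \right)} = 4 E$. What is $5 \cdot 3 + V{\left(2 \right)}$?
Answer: $23$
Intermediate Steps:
$5 \cdot 3 + V{\left(2 \right)} = 5 \cdot 3 + 4 \cdot 2 = 15 + 8 = 23$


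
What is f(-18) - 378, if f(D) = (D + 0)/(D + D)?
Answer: -755/2 ≈ -377.50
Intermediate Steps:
f(D) = ½ (f(D) = D/((2*D)) = D*(1/(2*D)) = ½)
f(-18) - 378 = ½ - 378 = -755/2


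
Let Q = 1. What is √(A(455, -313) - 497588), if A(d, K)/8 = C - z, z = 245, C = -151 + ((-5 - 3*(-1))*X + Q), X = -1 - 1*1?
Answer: 2*I*√125179 ≈ 707.61*I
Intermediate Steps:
X = -2 (X = -1 - 1 = -2)
C = -146 (C = -151 + ((-5 - 3*(-1))*(-2) + 1) = -151 + ((-5 + 3)*(-2) + 1) = -151 + (-2*(-2) + 1) = -151 + (4 + 1) = -151 + 5 = -146)
A(d, K) = -3128 (A(d, K) = 8*(-146 - 1*245) = 8*(-146 - 245) = 8*(-391) = -3128)
√(A(455, -313) - 497588) = √(-3128 - 497588) = √(-500716) = 2*I*√125179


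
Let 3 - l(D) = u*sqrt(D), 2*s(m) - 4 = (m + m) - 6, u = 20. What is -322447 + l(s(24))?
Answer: -322444 - 20*sqrt(23) ≈ -3.2254e+5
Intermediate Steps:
s(m) = -1 + m (s(m) = 2 + ((m + m) - 6)/2 = 2 + (2*m - 6)/2 = 2 + (-6 + 2*m)/2 = 2 + (-3 + m) = -1 + m)
l(D) = 3 - 20*sqrt(D)
-322447 + l(s(24)) = -322447 + (3 - 20*sqrt(-1 + 24)) = -322447 + (3 - 20*sqrt(23)) = -322444 - 20*sqrt(23)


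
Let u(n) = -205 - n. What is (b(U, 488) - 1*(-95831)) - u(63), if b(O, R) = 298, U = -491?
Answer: 96397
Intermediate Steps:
(b(U, 488) - 1*(-95831)) - u(63) = (298 - 1*(-95831)) - (-205 - 1*63) = (298 + 95831) - (-205 - 63) = 96129 - 1*(-268) = 96129 + 268 = 96397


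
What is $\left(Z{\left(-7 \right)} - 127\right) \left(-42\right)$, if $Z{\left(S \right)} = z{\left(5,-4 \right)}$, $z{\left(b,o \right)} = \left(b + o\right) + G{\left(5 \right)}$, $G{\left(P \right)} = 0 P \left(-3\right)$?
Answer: $5292$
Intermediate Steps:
$G{\left(P \right)} = 0$ ($G{\left(P \right)} = 0 \left(-3\right) = 0$)
$z{\left(b,o \right)} = b + o$ ($z{\left(b,o \right)} = \left(b + o\right) + 0 = b + o$)
$Z{\left(S \right)} = 1$ ($Z{\left(S \right)} = 5 - 4 = 1$)
$\left(Z{\left(-7 \right)} - 127\right) \left(-42\right) = \left(1 - 127\right) \left(-42\right) = \left(-126\right) \left(-42\right) = 5292$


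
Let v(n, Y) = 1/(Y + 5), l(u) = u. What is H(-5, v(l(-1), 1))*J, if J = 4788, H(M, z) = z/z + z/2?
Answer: 5187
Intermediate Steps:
v(n, Y) = 1/(5 + Y)
H(M, z) = 1 + z/2 (H(M, z) = 1 + z*(½) = 1 + z/2)
H(-5, v(l(-1), 1))*J = (1 + 1/(2*(5 + 1)))*4788 = (1 + (½)/6)*4788 = (1 + (½)*(⅙))*4788 = (1 + 1/12)*4788 = (13/12)*4788 = 5187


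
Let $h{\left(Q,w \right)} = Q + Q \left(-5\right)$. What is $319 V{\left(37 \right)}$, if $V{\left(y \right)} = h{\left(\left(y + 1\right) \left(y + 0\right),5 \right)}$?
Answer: $-1794056$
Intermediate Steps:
$h{\left(Q,w \right)} = - 4 Q$ ($h{\left(Q,w \right)} = Q - 5 Q = - 4 Q$)
$V{\left(y \right)} = - 4 y \left(1 + y\right)$ ($V{\left(y \right)} = - 4 \left(y + 1\right) \left(y + 0\right) = - 4 \left(1 + y\right) y = - 4 y \left(1 + y\right)$)
$319 V{\left(37 \right)} = 319 \left(\left(-4\right) 37 \left(1 + 37\right)\right) = 319 \left(\left(-4\right) 37 \cdot 38\right) = 319 \left(-5624\right) = -1794056$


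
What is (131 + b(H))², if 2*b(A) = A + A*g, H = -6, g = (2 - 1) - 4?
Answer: 18769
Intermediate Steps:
g = -3 (g = 1 - 4 = -3)
b(A) = -A (b(A) = (A + A*(-3))/2 = (A - 3*A)/2 = (-2*A)/2 = -A)
(131 + b(H))² = (131 - 1*(-6))² = (131 + 6)² = 137² = 18769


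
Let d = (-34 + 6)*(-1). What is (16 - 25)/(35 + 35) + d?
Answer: 1951/70 ≈ 27.871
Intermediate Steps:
d = 28 (d = -28*(-1) = 28)
(16 - 25)/(35 + 35) + d = (16 - 25)/(35 + 35) + 28 = -9/70 + 28 = 1951/70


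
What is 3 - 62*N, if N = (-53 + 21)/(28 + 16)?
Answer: 529/11 ≈ 48.091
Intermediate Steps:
N = -8/11 (N = -32/44 = -32*1/44 = -8/11 ≈ -0.72727)
3 - 62*N = 3 - 62*(-8/11) = 3 + 496/11 = 529/11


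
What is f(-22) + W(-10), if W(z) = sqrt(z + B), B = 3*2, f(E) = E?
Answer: -22 + 2*I ≈ -22.0 + 2.0*I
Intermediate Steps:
B = 6
W(z) = sqrt(6 + z) (W(z) = sqrt(z + 6) = sqrt(6 + z))
f(-22) + W(-10) = -22 + sqrt(6 - 10) = -22 + sqrt(-4) = -22 + 2*I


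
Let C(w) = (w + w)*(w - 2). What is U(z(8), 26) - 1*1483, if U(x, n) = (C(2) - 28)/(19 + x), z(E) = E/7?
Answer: -209299/141 ≈ -1484.4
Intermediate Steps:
C(w) = 2*w*(-2 + w) (C(w) = (2*w)*(-2 + w) = 2*w*(-2 + w))
z(E) = E/7 (z(E) = E*(⅐) = E/7)
U(x, n) = -28/(19 + x) (U(x, n) = (2*2*(-2 + 2) - 28)/(19 + x) = (2*2*0 - 28)/(19 + x) = (0 - 28)/(19 + x) = -28/(19 + x))
U(z(8), 26) - 1*1483 = -28/(19 + (⅐)*8) - 1*1483 = -28/(19 + 8/7) - 1483 = -28/141/7 - 1483 = -28*7/141 - 1483 = -196/141 - 1483 = -209299/141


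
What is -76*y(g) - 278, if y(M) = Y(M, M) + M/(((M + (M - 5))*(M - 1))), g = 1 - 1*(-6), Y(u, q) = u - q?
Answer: -7772/27 ≈ -287.85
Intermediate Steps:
g = 7 (g = 1 + 6 = 7)
y(M) = M/((-1 + M)*(-5 + 2*M)) (y(M) = (M - M) + M/(((M + (M - 5))*(M - 1))) = 0 + M/(((M + (-5 + M))*(-1 + M))) = 0 + M/(((-5 + 2*M)*(-1 + M))) = 0 + M/(((-1 + M)*(-5 + 2*M))) = 0 + M*(1/((-1 + M)*(-5 + 2*M))) = 0 + M/((-1 + M)*(-5 + 2*M)) = M/((-1 + M)*(-5 + 2*M)))
-76*y(g) - 278 = -532/(5 - 7*7 + 2*7²) - 278 = -532/(5 - 49 + 2*49) - 278 = -532/(5 - 49 + 98) - 278 = -532/54 - 278 = -76*7/54 - 278 = -266/27 - 278 = -7772/27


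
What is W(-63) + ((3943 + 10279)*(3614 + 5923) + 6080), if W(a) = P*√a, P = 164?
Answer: 135641294 + 492*I*√7 ≈ 1.3564e+8 + 1301.7*I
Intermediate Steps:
W(a) = 164*√a
W(-63) + ((3943 + 10279)*(3614 + 5923) + 6080) = 164*√(-63) + ((3943 + 10279)*(3614 + 5923) + 6080) = 164*(3*I*√7) + (14222*9537 + 6080) = 492*I*√7 + (135635214 + 6080) = 492*I*√7 + 135641294 = 135641294 + 492*I*√7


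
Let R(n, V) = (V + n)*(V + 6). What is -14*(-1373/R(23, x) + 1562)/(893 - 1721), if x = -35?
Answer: 3795421/144072 ≈ 26.344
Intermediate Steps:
R(n, V) = (6 + V)*(V + n) (R(n, V) = (V + n)*(6 + V) = (6 + V)*(V + n))
-14*(-1373/R(23, x) + 1562)/(893 - 1721) = -14*(-1373/((-35)² + 6*(-35) + 6*23 - 35*23) + 1562)/(893 - 1721) = -14*(-1373/(1225 - 210 + 138 - 805) + 1562)/(-828) = -14*(-1373/348 + 1562)*(-1)/828 = -3795421*(-1)/(174*828) = -14*(-542203/288144) = 3795421/144072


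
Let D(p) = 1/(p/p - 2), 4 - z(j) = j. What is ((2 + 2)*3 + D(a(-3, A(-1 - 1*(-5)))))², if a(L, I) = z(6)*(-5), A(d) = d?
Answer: 121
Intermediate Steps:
z(j) = 4 - j
a(L, I) = 10 (a(L, I) = (4 - 1*6)*(-5) = (4 - 6)*(-5) = -2*(-5) = 10)
D(p) = -1 (D(p) = 1/(1 - 2) = 1/(-1) = -1)
((2 + 2)*3 + D(a(-3, A(-1 - 1*(-5)))))² = ((2 + 2)*3 - 1)² = (4*3 - 1)² = (12 - 1)² = 11² = 121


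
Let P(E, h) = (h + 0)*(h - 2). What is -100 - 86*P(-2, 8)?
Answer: -4228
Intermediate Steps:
P(E, h) = h*(-2 + h)
-100 - 86*P(-2, 8) = -100 - 688*(-2 + 8) = -100 - 688*6 = -100 - 86*48 = -100 - 4128 = -4228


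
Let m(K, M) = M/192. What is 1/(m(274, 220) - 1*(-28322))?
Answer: 48/1359511 ≈ 3.5307e-5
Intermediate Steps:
m(K, M) = M/192 (m(K, M) = M*(1/192) = M/192)
1/(m(274, 220) - 1*(-28322)) = 1/((1/192)*220 - 1*(-28322)) = 1/(55/48 + 28322) = 1/(1359511/48) = 48/1359511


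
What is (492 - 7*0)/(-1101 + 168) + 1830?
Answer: 568966/311 ≈ 1829.5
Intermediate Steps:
(492 - 7*0)/(-1101 + 168) + 1830 = (492 + 0)/(-933) + 1830 = 492*(-1/933) + 1830 = -164/311 + 1830 = 568966/311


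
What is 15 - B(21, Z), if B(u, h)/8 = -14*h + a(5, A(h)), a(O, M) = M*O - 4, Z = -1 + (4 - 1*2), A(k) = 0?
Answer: 159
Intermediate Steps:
Z = 1 (Z = -1 + (4 - 2) = -1 + 2 = 1)
a(O, M) = -4 + M*O
B(u, h) = -32 - 112*h (B(u, h) = 8*(-14*h + (-4 + 0*5)) = 8*(-14*h + (-4 + 0)) = 8*(-14*h - 4) = 8*(-4 - 14*h) = -32 - 112*h)
15 - B(21, Z) = 15 - (-32 - 112*1) = 15 - (-32 - 112) = 15 - 1*(-144) = 15 + 144 = 159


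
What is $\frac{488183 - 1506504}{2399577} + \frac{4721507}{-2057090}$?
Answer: $- \frac{1917771078347}{705163692990} \approx -2.7196$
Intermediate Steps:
$\frac{488183 - 1506504}{2399577} + \frac{4721507}{-2057090} = \left(-1018321\right) \frac{1}{2399577} + 4721507 \left(- \frac{1}{2057090}\right) = - \frac{1018321}{2399577} - \frac{674501}{293870} = - \frac{1917771078347}{705163692990}$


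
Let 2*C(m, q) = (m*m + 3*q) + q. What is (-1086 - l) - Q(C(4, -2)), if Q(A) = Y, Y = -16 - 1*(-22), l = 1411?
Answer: -2503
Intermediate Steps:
C(m, q) = m²/2 + 2*q (C(m, q) = ((m*m + 3*q) + q)/2 = ((m² + 3*q) + q)/2 = (m² + 4*q)/2 = m²/2 + 2*q)
Y = 6 (Y = -16 + 22 = 6)
Q(A) = 6
(-1086 - l) - Q(C(4, -2)) = (-1086 - 1*1411) - 1*6 = (-1086 - 1411) - 6 = -2497 - 6 = -2503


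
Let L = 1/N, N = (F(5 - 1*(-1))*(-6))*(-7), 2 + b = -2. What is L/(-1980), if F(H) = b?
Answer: 1/332640 ≈ 3.0063e-6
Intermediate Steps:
b = -4 (b = -2 - 2 = -4)
F(H) = -4
N = -168 (N = -4*(-6)*(-7) = 24*(-7) = -168)
L = -1/168 (L = 1/(-168) = -1/168 ≈ -0.0059524)
L/(-1980) = -1/168/(-1980) = -1/168*(-1/1980) = 1/332640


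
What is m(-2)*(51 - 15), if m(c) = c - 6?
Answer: -288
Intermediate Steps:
m(c) = -6 + c
m(-2)*(51 - 15) = (-6 - 2)*(51 - 15) = -8*36 = -288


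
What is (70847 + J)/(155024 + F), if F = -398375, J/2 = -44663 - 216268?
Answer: 451015/243351 ≈ 1.8534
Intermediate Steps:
J = -521862 (J = 2*(-44663 - 216268) = 2*(-260931) = -521862)
(70847 + J)/(155024 + F) = (70847 - 521862)/(155024 - 398375) = -451015/(-243351) = -451015*(-1/243351) = 451015/243351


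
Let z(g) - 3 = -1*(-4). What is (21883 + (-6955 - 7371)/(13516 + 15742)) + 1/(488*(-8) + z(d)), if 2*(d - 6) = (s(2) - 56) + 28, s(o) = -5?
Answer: 1247504679239/57009213 ≈ 21883.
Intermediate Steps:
d = -21/2 (d = 6 + ((-5 - 56) + 28)/2 = 6 + (-61 + 28)/2 = 6 + (½)*(-33) = 6 - 33/2 = -21/2 ≈ -10.500)
z(g) = 7 (z(g) = 3 - 1*(-4) = 3 + 4 = 7)
(21883 + (-6955 - 7371)/(13516 + 15742)) + 1/(488*(-8) + z(d)) = (21883 + (-6955 - 7371)/(13516 + 15742)) + 1/(488*(-8) + 7) = (21883 - 14326/29258) + 1/(-3904 + 7) = (21883 - 14326*1/29258) + 1/(-3897) = (21883 - 7163/14629) - 1/3897 = 320119244/14629 - 1/3897 = 1247504679239/57009213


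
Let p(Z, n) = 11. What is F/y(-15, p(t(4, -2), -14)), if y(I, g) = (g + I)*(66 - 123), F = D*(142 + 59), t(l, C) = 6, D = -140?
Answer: -2345/19 ≈ -123.42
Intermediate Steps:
F = -28140 (F = -140*(142 + 59) = -140*201 = -28140)
y(I, g) = -57*I - 57*g (y(I, g) = (I + g)*(-57) = -57*I - 57*g)
F/y(-15, p(t(4, -2), -14)) = -28140/(-57*(-15) - 57*11) = -28140/(855 - 627) = -28140/228 = -28140*1/228 = -2345/19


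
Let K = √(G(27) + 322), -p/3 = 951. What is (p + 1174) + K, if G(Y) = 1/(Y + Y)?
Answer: -1679 + √104334/18 ≈ -1661.1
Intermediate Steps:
p = -2853 (p = -3*951 = -2853)
G(Y) = 1/(2*Y)
K = √104334/18 (K = √((½)/27 + 322) = √((½)*(1/27) + 322) = √(1/54 + 322) = √(17389/54) = √104334/18 ≈ 17.945)
(p + 1174) + K = (-2853 + 1174) + √104334/18 = -1679 + √104334/18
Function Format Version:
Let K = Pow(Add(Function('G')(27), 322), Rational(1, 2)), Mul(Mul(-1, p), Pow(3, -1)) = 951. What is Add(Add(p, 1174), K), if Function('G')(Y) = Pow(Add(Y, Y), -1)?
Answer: Add(-1679, Mul(Rational(1, 18), Pow(104334, Rational(1, 2)))) ≈ -1661.1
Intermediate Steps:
p = -2853 (p = Mul(-3, 951) = -2853)
Function('G')(Y) = Mul(Rational(1, 2), Pow(Y, -1)) (Function('G')(Y) = Pow(Mul(2, Y), -1) = Mul(Rational(1, 2), Pow(Y, -1)))
K = Mul(Rational(1, 18), Pow(104334, Rational(1, 2))) (K = Pow(Add(Mul(Rational(1, 2), Pow(27, -1)), 322), Rational(1, 2)) = Pow(Add(Mul(Rational(1, 2), Rational(1, 27)), 322), Rational(1, 2)) = Pow(Add(Rational(1, 54), 322), Rational(1, 2)) = Pow(Rational(17389, 54), Rational(1, 2)) = Mul(Rational(1, 18), Pow(104334, Rational(1, 2))) ≈ 17.945)
Add(Add(p, 1174), K) = Add(Add(-2853, 1174), Mul(Rational(1, 18), Pow(104334, Rational(1, 2)))) = Add(-1679, Mul(Rational(1, 18), Pow(104334, Rational(1, 2))))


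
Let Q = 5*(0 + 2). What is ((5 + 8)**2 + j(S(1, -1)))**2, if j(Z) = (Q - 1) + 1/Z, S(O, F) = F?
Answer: 31329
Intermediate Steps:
Q = 10 (Q = 5*2 = 10)
j(Z) = 9 + 1/Z (j(Z) = (10 - 1) + 1/Z = 9 + 1/Z)
((5 + 8)**2 + j(S(1, -1)))**2 = ((5 + 8)**2 + (9 + 1/(-1)))**2 = (13**2 + (9 - 1))**2 = (169 + 8)**2 = 177**2 = 31329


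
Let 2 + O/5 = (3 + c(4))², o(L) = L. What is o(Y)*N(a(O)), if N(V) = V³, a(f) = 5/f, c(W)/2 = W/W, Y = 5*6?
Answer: 30/12167 ≈ 0.0024657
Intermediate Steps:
Y = 30
c(W) = 2 (c(W) = 2*(W/W) = 2*1 = 2)
O = 115 (O = -10 + 5*(3 + 2)² = -10 + 5*5² = -10 + 5*25 = -10 + 125 = 115)
o(Y)*N(a(O)) = 30*(5/115)³ = 30*(5*(1/115))³ = 30*(1/23)³ = 30*(1/12167) = 30/12167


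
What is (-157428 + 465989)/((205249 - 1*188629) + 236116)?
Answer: 28051/22976 ≈ 1.2209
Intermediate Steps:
(-157428 + 465989)/((205249 - 1*188629) + 236116) = 308561/((205249 - 188629) + 236116) = 308561/(16620 + 236116) = 308561/252736 = 308561*(1/252736) = 28051/22976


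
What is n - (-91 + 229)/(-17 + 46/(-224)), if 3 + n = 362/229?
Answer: 2913149/441283 ≈ 6.6015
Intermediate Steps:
n = -325/229 (n = -3 + 362/229 = -325/229 ≈ -1.4192)
n - (-91 + 229)/(-17 + 46/(-224)) = -325/229 - (-91 + 229)/(-17 + 46/(-224)) = -325/229 - 138/(-17 + 46*(-1/224)) = -325/229 - 138/(-17 - 23/112) = -325/229 - 138/(-1927/112) = -325/229 - 138*(-112)/1927 = -325/229 - 1*(-15456/1927) = -325/229 + 15456/1927 = 2913149/441283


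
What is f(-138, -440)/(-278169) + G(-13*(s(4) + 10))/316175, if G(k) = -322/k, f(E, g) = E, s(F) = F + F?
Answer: 1716582253/3430053259425 ≈ 0.00050045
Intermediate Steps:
s(F) = 2*F
f(-138, -440)/(-278169) + G(-13*(s(4) + 10))/316175 = -138/(-278169) - 322*(-1/(13*(2*4 + 10)))/316175 = -138*(-1/278169) - 322*(-1/(13*(8 + 10)))*(1/316175) = 46/92723 - 322/((-13*18))*(1/316175) = 46/92723 - 322/(-234)*(1/316175) = 46/92723 - 322*(-1/234)*(1/316175) = 46/92723 + (161/117)*(1/316175) = 46/92723 + 161/36992475 = 1716582253/3430053259425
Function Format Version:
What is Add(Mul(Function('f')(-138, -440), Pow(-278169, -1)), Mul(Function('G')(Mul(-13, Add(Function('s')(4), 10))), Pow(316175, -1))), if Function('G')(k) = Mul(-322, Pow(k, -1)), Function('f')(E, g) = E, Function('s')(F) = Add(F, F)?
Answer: Rational(1716582253, 3430053259425) ≈ 0.00050045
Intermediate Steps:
Function('s')(F) = Mul(2, F)
Add(Mul(Function('f')(-138, -440), Pow(-278169, -1)), Mul(Function('G')(Mul(-13, Add(Function('s')(4), 10))), Pow(316175, -1))) = Add(Mul(-138, Pow(-278169, -1)), Mul(Mul(-322, Pow(Mul(-13, Add(Mul(2, 4), 10)), -1)), Pow(316175, -1))) = Add(Mul(-138, Rational(-1, 278169)), Mul(Mul(-322, Pow(Mul(-13, Add(8, 10)), -1)), Rational(1, 316175))) = Add(Rational(46, 92723), Mul(Mul(-322, Pow(Mul(-13, 18), -1)), Rational(1, 316175))) = Add(Rational(46, 92723), Mul(Mul(-322, Pow(-234, -1)), Rational(1, 316175))) = Add(Rational(46, 92723), Mul(Mul(-322, Rational(-1, 234)), Rational(1, 316175))) = Add(Rational(46, 92723), Mul(Rational(161, 117), Rational(1, 316175))) = Add(Rational(46, 92723), Rational(161, 36992475)) = Rational(1716582253, 3430053259425)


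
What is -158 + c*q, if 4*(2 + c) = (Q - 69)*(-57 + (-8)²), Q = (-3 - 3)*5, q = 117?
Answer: -82649/4 ≈ -20662.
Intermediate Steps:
Q = -30 (Q = -6*5 = -30)
c = -701/4 (c = -2 + ((-30 - 69)*(-57 + (-8)²))/4 = -2 + (-99*(-57 + 64))/4 = -2 + (-99*7)/4 = -2 + (¼)*(-693) = -2 - 693/4 = -701/4 ≈ -175.25)
-158 + c*q = -158 - 701/4*117 = -158 - 82017/4 = -82649/4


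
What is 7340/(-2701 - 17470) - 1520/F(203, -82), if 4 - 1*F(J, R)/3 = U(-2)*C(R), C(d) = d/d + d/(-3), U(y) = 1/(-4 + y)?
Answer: -185111900/3166847 ≈ -58.453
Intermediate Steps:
C(d) = 1 - d/3 (C(d) = 1 + d*(-⅓) = 1 - d/3)
F(J, R) = 25/2 - R/6 (F(J, R) = 12 - 3*(1 - R/3)/(-4 - 2) = 12 - 3*(1 - R/3)/(-6) = 12 - (-1)*(1 - R/3)/2 = 12 - 3*(-⅙ + R/18) = 12 + (½ - R/6) = 25/2 - R/6)
7340/(-2701 - 17470) - 1520/F(203, -82) = 7340/(-2701 - 17470) - 1520/(25/2 - ⅙*(-82)) = 7340/(-20171) - 1520/(25/2 + 41/3) = 7340*(-1/20171) - 1520/157/6 = -7340/20171 - 1520*6/157 = -7340/20171 - 9120/157 = -185111900/3166847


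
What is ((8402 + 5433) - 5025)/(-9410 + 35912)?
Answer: 4405/13251 ≈ 0.33243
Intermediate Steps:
((8402 + 5433) - 5025)/(-9410 + 35912) = (13835 - 5025)/26502 = 8810*(1/26502) = 4405/13251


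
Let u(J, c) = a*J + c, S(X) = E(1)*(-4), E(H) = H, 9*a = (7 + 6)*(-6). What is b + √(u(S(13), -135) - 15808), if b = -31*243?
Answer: -7533 + 5*I*√5727/3 ≈ -7533.0 + 126.13*I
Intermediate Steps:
a = -26/3 (a = ((7 + 6)*(-6))/9 = (13*(-6))/9 = (⅑)*(-78) = -26/3 ≈ -8.6667)
S(X) = -4 (S(X) = 1*(-4) = -4)
u(J, c) = c - 26*J/3 (u(J, c) = -26*J/3 + c = c - 26*J/3)
b = -7533
b + √(u(S(13), -135) - 15808) = -7533 + √((-135 - 26/3*(-4)) - 15808) = -7533 + √((-135 + 104/3) - 15808) = -7533 + √(-301/3 - 15808) = -7533 + √(-47725/3) = -7533 + 5*I*√5727/3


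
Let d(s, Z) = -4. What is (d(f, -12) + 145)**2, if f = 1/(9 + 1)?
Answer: 19881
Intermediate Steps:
f = 1/10 ≈ 0.10000
(d(f, -12) + 145)**2 = (-4 + 145)**2 = 141**2 = 19881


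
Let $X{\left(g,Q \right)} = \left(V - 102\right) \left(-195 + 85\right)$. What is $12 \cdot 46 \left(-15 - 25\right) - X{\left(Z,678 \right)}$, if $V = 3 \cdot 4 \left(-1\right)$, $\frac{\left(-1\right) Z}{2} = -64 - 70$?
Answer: $-34620$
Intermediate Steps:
$Z = 268$ ($Z = - 2 \left(-64 - 70\right) = \left(-2\right) \left(-134\right) = 268$)
$V = -12$ ($V = 12 \left(-1\right) = -12$)
$X{\left(g,Q \right)} = 12540$ ($X{\left(g,Q \right)} = \left(-12 - 102\right) \left(-195 + 85\right) = \left(-114\right) \left(-110\right) = 12540$)
$12 \cdot 46 \left(-15 - 25\right) - X{\left(Z,678 \right)} = 12 \cdot 46 \left(-15 - 25\right) - 12540 = 552 \left(-40\right) - 12540 = -22080 - 12540 = -34620$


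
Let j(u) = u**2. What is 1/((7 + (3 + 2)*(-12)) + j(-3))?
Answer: -1/44 ≈ -0.022727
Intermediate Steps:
1/((7 + (3 + 2)*(-12)) + j(-3)) = 1/((7 + (3 + 2)*(-12)) + (-3)**2) = 1/((7 + 5*(-12)) + 9) = 1/((7 - 60) + 9) = 1/(-53 + 9) = 1/(-44) = -1/44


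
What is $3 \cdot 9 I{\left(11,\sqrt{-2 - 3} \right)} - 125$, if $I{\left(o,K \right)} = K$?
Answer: $-125 + 27 i \sqrt{5} \approx -125.0 + 60.374 i$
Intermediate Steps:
$3 \cdot 9 I{\left(11,\sqrt{-2 - 3} \right)} - 125 = 3 \cdot 9 \sqrt{-2 - 3} - 125 = 27 \sqrt{-5} - 125 = 27 i \sqrt{5} - 125 = -125 + 27 i \sqrt{5}$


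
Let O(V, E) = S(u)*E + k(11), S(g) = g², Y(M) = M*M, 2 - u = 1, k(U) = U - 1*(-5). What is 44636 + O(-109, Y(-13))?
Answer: 44821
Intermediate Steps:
k(U) = 5 + U (k(U) = U + 5 = 5 + U)
u = 1 (u = 2 - 1*1 = 2 - 1 = 1)
Y(M) = M²
O(V, E) = 16 + E (O(V, E) = 1²*E + (5 + 11) = 1*E + 16 = E + 16 = 16 + E)
44636 + O(-109, Y(-13)) = 44636 + (16 + (-13)²) = 44636 + (16 + 169) = 44636 + 185 = 44821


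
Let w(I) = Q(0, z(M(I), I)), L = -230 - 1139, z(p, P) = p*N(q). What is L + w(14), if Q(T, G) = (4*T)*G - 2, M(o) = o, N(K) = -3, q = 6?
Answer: -1371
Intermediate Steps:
z(p, P) = -3*p (z(p, P) = p*(-3) = -3*p)
L = -1369
Q(T, G) = -2 + 4*G*T (Q(T, G) = 4*G*T - 2 = -2 + 4*G*T)
w(I) = -2 (w(I) = -2 + 4*(-3*I)*0 = -2 + 0 = -2)
L + w(14) = -1369 - 2 = -1371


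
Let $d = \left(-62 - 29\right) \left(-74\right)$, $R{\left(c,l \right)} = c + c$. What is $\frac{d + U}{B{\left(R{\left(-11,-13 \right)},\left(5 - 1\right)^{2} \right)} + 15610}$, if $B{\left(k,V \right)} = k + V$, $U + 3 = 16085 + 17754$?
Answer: $\frac{20285}{7802} \approx 2.6$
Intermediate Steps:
$R{\left(c,l \right)} = 2 c$
$U = 33836$ ($U = -3 + \left(16085 + 17754\right) = -3 + 33839 = 33836$)
$B{\left(k,V \right)} = V + k$
$d = 6734$ ($d = \left(-91\right) \left(-74\right) = 6734$)
$\frac{d + U}{B{\left(R{\left(-11,-13 \right)},\left(5 - 1\right)^{2} \right)} + 15610} = \frac{6734 + 33836}{\left(\left(5 - 1\right)^{2} + 2 \left(-11\right)\right) + 15610} = \frac{40570}{\left(4^{2} - 22\right) + 15610} = \frac{40570}{\left(16 - 22\right) + 15610} = \frac{40570}{-6 + 15610} = \frac{40570}{15604} = 40570 \cdot \frac{1}{15604} = \frac{20285}{7802}$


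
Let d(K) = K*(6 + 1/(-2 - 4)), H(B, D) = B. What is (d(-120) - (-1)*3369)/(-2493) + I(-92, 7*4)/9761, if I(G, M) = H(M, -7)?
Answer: -25982305/24334173 ≈ -1.0677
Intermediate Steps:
I(G, M) = M
d(K) = 35*K/6 (d(K) = K*(6 + 1/(-6)) = K*(6 - 1/6) = K*(35/6) = 35*K/6)
(d(-120) - (-1)*3369)/(-2493) + I(-92, 7*4)/9761 = ((35/6)*(-120) - (-1)*3369)/(-2493) + (7*4)/9761 = (-700 - 1*(-3369))*(-1/2493) + 28*(1/9761) = (-700 + 3369)*(-1/2493) + 28/9761 = 2669*(-1/2493) + 28/9761 = -2669/2493 + 28/9761 = -25982305/24334173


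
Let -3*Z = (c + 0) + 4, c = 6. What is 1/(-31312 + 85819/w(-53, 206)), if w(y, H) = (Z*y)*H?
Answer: -109180/3418386703 ≈ -3.1939e-5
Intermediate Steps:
Z = -10/3 (Z = -((6 + 0) + 4)/3 = -(6 + 4)/3 = -⅓*10 = -10/3 ≈ -3.3333)
w(y, H) = -10*H*y/3 (w(y, H) = (-10*y/3)*H = -10*H*y/3)
1/(-31312 + 85819/w(-53, 206)) = 1/(-31312 + 85819/((-10/3*206*(-53)))) = 1/(-31312 + 85819/(109180/3)) = 1/(-31312 + 85819*(3/109180)) = 1/(-31312 + 257457/109180) = 1/(-3418386703/109180) = -109180/3418386703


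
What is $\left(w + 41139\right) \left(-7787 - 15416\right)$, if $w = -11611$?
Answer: $-685138184$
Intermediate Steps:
$\left(w + 41139\right) \left(-7787 - 15416\right) = \left(-11611 + 41139\right) \left(-7787 - 15416\right) = 29528 \left(-23203\right) = -685138184$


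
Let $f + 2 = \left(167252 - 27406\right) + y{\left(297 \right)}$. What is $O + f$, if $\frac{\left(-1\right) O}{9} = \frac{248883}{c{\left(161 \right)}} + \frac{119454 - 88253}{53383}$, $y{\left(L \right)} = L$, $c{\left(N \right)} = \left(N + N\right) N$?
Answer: $\frac{732898847143}{5231534} \approx 1.4009 \cdot 10^{5}$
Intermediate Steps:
$c{\left(N \right)} = 2 N^{2}$ ($c{\left(N \right)} = 2 N N = 2 N^{2}$)
$f = 140141$ ($f = -2 + \left(\left(167252 - 27406\right) + 297\right) = -2 + \left(139846 + 297\right) = -2 + 140143 = 140141$)
$O = - \frac{253559151}{5231534}$ ($O = - 9 \left(\frac{248883}{2 \cdot 161^{2}} + \frac{119454 - 88253}{53383}\right) = - 9 \left(\frac{248883}{2 \cdot 25921} + 31201 \cdot \frac{1}{53383}\right) = - 9 \left(\frac{248883}{51842} + \frac{31201}{53383}\right) = - 9 \left(248883 \cdot \frac{1}{51842} + \frac{31201}{53383}\right) = - 9 \left(\frac{10821}{2254} + \frac{31201}{53383}\right) = \left(-9\right) \frac{28173239}{5231534} = - \frac{253559151}{5231534} \approx -48.467$)
$O + f = - \frac{253559151}{5231534} + 140141 = \frac{732898847143}{5231534}$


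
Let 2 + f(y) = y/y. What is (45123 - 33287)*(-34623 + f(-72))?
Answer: -409809664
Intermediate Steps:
f(y) = -1 (f(y) = -2 + y/y = -2 + 1 = -1)
(45123 - 33287)*(-34623 + f(-72)) = (45123 - 33287)*(-34623 - 1) = 11836*(-34624) = -409809664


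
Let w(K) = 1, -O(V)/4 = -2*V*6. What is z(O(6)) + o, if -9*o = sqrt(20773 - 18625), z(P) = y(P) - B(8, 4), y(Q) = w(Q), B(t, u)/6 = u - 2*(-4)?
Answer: -71 - 2*sqrt(537)/9 ≈ -76.150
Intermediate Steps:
O(V) = 48*V (O(V) = -4*(-2*V)*6 = -(-48)*V = 48*V)
B(t, u) = 48 + 6*u (B(t, u) = 6*(u - 2*(-4)) = 6*(u + 8) = 6*(8 + u) = 48 + 6*u)
y(Q) = 1
z(P) = -71 (z(P) = 1 - (48 + 6*4) = 1 - (48 + 24) = 1 - 1*72 = 1 - 72 = -71)
o = -2*sqrt(537)/9 (o = -sqrt(20773 - 18625)/9 = -2*sqrt(537)/9 ≈ -5.1496)
z(O(6)) + o = -71 - 2*sqrt(537)/9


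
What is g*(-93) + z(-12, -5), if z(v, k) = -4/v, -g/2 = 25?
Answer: 13951/3 ≈ 4650.3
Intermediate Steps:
g = -50 (g = -2*25 = -50)
g*(-93) + z(-12, -5) = -50*(-93) - 4/(-12) = 4650 - 4*(-1/12) = 4650 + 1/3 = 13951/3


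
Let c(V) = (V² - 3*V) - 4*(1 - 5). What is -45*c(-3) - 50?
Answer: -1580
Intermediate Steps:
c(V) = 16 + V² - 3*V (c(V) = (V² - 3*V) - 4*(-4) = (V² - 3*V) + 16 = 16 + V² - 3*V)
-45*c(-3) - 50 = -45*(16 + (-3)² - 3*(-3)) - 50 = -45*(16 + 9 + 9) - 50 = -45*34 - 50 = -1530 - 50 = -1580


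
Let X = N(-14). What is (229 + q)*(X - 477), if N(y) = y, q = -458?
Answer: 112439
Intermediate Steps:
X = -14
(229 + q)*(X - 477) = (229 - 458)*(-14 - 477) = -229*(-491) = 112439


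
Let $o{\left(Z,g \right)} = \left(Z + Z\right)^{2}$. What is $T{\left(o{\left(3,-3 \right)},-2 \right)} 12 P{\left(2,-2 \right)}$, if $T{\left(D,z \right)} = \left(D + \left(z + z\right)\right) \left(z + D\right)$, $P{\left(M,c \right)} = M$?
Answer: $26112$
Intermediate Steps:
$o{\left(Z,g \right)} = 4 Z^{2}$ ($o{\left(Z,g \right)} = \left(2 Z\right)^{2} = 4 Z^{2}$)
$T{\left(D,z \right)} = \left(D + z\right) \left(D + 2 z\right)$ ($T{\left(D,z \right)} = \left(D + 2 z\right) \left(D + z\right) = \left(D + z\right) \left(D + 2 z\right)$)
$T{\left(o{\left(3,-3 \right)},-2 \right)} 12 P{\left(2,-2 \right)} = \left(\left(4 \cdot 3^{2}\right)^{2} + 2 \left(-2\right)^{2} + 3 \cdot 4 \cdot 3^{2} \left(-2\right)\right) 12 \cdot 2 = \left(\left(4 \cdot 9\right)^{2} + 2 \cdot 4 + 3 \cdot 4 \cdot 9 \left(-2\right)\right) 12 \cdot 2 = \left(36^{2} + 8 + 3 \cdot 36 \left(-2\right)\right) 12 \cdot 2 = \left(1296 + 8 - 216\right) 12 \cdot 2 = 1088 \cdot 12 \cdot 2 = 13056 \cdot 2 = 26112$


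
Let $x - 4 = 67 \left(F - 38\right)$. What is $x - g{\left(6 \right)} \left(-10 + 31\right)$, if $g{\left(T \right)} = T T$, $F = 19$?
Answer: $-2025$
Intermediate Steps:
$g{\left(T \right)} = T^{2}$
$x = -1269$ ($x = 4 + 67 \left(19 - 38\right) = 4 + 67 \left(-19\right) = 4 - 1273 = -1269$)
$x - g{\left(6 \right)} \left(-10 + 31\right) = -1269 - 6^{2} \left(-10 + 31\right) = -1269 - 36 \cdot 21 = -1269 - 756 = -2025$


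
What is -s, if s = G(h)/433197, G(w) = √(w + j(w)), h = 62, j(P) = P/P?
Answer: -√7/144399 ≈ -1.8322e-5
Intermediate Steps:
j(P) = 1
G(w) = √(1 + w) (G(w) = √(w + 1) = √(1 + w))
s = √7/144399 (s = √(1 + 62)/433197 = √63*(1/433197) = (3*√7)*(1/433197) = √7/144399 ≈ 1.8322e-5)
-s = -√7/144399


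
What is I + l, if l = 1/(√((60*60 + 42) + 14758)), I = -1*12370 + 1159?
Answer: -11211 + √46/920 ≈ -11211.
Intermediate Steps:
I = -11211 (I = -12370 + 1159 = -11211)
l = √46/920 (l = 1/(√((3600 + 42) + 14758)) = 1/(√(3642 + 14758)) = 1/(√18400) = 1/(20*√46) = √46/920 ≈ 0.0073721)
I + l = -11211 + √46/920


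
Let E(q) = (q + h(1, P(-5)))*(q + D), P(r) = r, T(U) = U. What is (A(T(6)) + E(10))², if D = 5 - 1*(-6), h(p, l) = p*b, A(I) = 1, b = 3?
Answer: 75076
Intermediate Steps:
h(p, l) = 3*p (h(p, l) = p*3 = 3*p)
D = 11 (D = 5 + 6 = 11)
E(q) = (3 + q)*(11 + q) (E(q) = (q + 3*1)*(q + 11) = (q + 3)*(11 + q) = (3 + q)*(11 + q))
(A(T(6)) + E(10))² = (1 + (33 + 10² + 14*10))² = (1 + (33 + 100 + 140))² = (1 + 273)² = 274² = 75076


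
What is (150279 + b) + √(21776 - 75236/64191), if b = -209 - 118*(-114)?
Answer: 163522 + 2*√22430710146045/64191 ≈ 1.6367e+5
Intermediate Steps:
b = 13243 (b = -209 + 13452 = 13243)
(150279 + b) + √(21776 - 75236/64191) = (150279 + 13243) + √(21776 - 75236/64191) = 163522 + √(21776 - 75236*1/64191) = 163522 + √(21776 - 75236/64191) = 163522 + √(1397747980/64191) = 163522 + 2*√22430710146045/64191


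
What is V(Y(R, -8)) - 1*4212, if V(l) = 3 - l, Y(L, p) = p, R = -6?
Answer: -4201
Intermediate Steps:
V(Y(R, -8)) - 1*4212 = (3 - 1*(-8)) - 1*4212 = (3 + 8) - 4212 = 11 - 4212 = -4201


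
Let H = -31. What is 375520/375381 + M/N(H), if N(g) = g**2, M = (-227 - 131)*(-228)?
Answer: 31000973464/360741141 ≈ 85.937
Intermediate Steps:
M = 81624 (M = -358*(-228) = 81624)
375520/375381 + M/N(H) = 375520/375381 + 81624/((-31)**2) = 375520*(1/375381) + 81624/961 = 375520/375381 + 81624*(1/961) = 375520/375381 + 81624/961 = 31000973464/360741141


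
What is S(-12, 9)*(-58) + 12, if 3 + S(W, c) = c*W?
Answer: 6450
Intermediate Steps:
S(W, c) = -3 + W*c (S(W, c) = -3 + c*W = -3 + W*c)
S(-12, 9)*(-58) + 12 = (-3 - 12*9)*(-58) + 12 = (-3 - 108)*(-58) + 12 = -111*(-58) + 12 = 6438 + 12 = 6450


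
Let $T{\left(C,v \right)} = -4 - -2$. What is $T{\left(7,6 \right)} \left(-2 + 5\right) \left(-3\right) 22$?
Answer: $396$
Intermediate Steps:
$T{\left(C,v \right)} = -2$ ($T{\left(C,v \right)} = -4 + 2 = -2$)
$T{\left(7,6 \right)} \left(-2 + 5\right) \left(-3\right) 22 = - 2 \left(-2 + 5\right) \left(-3\right) 22 = - 2 \cdot 3 \left(-3\right) 22 = \left(-2\right) \left(-9\right) 22 = 18 \cdot 22 = 396$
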